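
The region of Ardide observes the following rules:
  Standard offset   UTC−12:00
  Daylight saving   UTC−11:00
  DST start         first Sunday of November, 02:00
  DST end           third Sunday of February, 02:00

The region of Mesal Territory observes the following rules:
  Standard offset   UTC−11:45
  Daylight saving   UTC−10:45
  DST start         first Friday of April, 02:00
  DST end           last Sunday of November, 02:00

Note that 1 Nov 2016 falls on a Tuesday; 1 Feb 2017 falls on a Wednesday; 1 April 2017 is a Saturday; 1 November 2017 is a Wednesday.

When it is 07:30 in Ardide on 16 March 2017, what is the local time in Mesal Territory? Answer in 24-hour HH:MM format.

1 November 2016 is a Tuesday, so the first Sunday is November 6.
1 February 2017 is a Wednesday, so the first Sunday is February 5 and the third is February 19.
16 March 2017 does not fall between 6 November 2016 and 19 February 2017, so daylight saving is not in effect and Ardide is at UTC−12:00.
07:30 Ardide + 12h = 19:30 UTC.
1 April 2017 is a Saturday, so the first Friday is April 7.
1 November 2017 is a Wednesday, so Sundays fall on 5, 12, 19, 26; the last is November 26.
At the standard offset (UTC−11:45), 19:30 UTC − 11h45m = 07:45 Mesal Territory standard time.
Daylight saving runs 7 April – 26 November; the standard-time date in Mesal Territory, 16 March 2017, is outside that window, so Mesal Territory is on standard time at UTC−11:45.
19:30 UTC − 11h45m = 07:45 Mesal Territory.

07:45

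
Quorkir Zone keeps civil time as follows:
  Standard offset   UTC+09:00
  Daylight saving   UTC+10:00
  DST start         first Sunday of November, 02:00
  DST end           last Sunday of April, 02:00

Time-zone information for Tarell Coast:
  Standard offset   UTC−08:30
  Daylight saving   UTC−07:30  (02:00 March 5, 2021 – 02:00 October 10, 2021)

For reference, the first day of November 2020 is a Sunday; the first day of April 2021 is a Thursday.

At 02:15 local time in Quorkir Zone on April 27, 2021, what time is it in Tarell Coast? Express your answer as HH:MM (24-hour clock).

1 November 2020 is a Sunday, so the first Sunday is November 1.
1 April 2021 is a Thursday, so Sundays fall on 4, 11, 18, 25; the last is April 25.
Daylight saving runs 1 November 2020 – 25 April 2021; April 27, 2021 is outside that window, so Quorkir Zone is on standard time at UTC+09:00.
02:15 Quorkir Zone − 9h = 17:15 UTC (rolling into the previous day, 26 April 2021).
At the standard offset (UTC−08:30), 17:15 UTC − 8h30m = 08:45 Tarell Coast standard time.
Daylight saving runs 5 March – 10 October; the standard-time date in Tarell Coast, April 26, 2021, is inside that window, so Tarell Coast is at UTC−07:30.
17:15 UTC − 7h30m = 09:45 Tarell Coast.

09:45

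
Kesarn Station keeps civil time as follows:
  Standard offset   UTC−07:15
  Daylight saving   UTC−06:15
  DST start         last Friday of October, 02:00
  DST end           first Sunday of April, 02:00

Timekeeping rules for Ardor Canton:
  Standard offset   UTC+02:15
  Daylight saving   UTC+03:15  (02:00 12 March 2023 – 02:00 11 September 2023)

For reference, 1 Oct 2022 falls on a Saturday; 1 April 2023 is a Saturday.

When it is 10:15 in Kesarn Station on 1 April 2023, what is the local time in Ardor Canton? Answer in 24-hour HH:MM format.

1 October 2022 is a Saturday, so Fridays fall on 7, 14, 21, 28; the last is October 28.
1 April 2023 is a Saturday, so the first Sunday is April 2.
1 April 2023 falls between 28 October 2022 and 2 April 2023, so daylight saving is in effect and Kesarn Station is at UTC−06:15.
10:15 Kesarn Station + 6h15m = 16:30 UTC.
At the standard offset (UTC+02:15), 16:30 UTC + 2h15m = 18:45 Ardor Canton standard time.
The standard-time date in Ardor Canton, 1 April 2023, falls between 12 March and 11 September, so daylight saving is in effect and Ardor Canton is at UTC+03:15.
16:30 UTC + 3h15m = 19:45 Ardor Canton.

19:45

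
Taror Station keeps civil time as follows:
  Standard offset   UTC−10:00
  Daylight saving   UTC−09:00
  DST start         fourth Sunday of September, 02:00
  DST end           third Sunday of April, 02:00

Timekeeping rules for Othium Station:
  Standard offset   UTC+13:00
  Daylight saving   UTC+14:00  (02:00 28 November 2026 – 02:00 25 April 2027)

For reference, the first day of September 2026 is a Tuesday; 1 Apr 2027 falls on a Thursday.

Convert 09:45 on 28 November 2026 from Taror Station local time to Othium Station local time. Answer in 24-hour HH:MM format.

08:45

1 September 2026 is a Tuesday, so the first Sunday is September 6 and the fourth is September 27.
1 April 2027 is a Thursday, so the first Sunday is April 4 and the third is April 18.
28 November 2026 lies within the daylight-saving period (27 September 2026 – 18 April 2027), so Taror Station is on daylight time, UTC−09:00.
09:45 Taror Station + 9h = 18:45 UTC.
At the standard offset (UTC+13:00), 18:45 UTC + 13h = 07:45 Othium Station standard time (rolling into the next day, 29 November 2026).
Daylight saving runs 28 November 2026 – 25 April 2027; the standard-time date in Othium Station, 29 November 2026, is inside that window, so Othium Station is at UTC+14:00.
18:45 UTC + 14h = 08:45 Othium Station (rolling into the next day, 29 November 2026).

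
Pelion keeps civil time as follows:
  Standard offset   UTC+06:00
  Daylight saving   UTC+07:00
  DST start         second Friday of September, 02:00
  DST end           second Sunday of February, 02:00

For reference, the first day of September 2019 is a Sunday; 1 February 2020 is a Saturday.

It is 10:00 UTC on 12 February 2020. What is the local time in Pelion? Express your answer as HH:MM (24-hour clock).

16:00

1 September 2019 is a Sunday, so the first Friday is September 6 and the second is September 13.
1 February 2020 is a Saturday, so the first Sunday is February 2 and the second is February 9.
At the standard offset (UTC+06:00), 10:00 UTC + 6h = 16:00 Pelion standard time.
The standard-time date in Pelion, 12 February 2020, is outside the daylight-saving period (13 September 2019 – 9 February 2020), so Pelion is on standard time, UTC+06:00.
10:00 UTC + 6h = 16:00 local.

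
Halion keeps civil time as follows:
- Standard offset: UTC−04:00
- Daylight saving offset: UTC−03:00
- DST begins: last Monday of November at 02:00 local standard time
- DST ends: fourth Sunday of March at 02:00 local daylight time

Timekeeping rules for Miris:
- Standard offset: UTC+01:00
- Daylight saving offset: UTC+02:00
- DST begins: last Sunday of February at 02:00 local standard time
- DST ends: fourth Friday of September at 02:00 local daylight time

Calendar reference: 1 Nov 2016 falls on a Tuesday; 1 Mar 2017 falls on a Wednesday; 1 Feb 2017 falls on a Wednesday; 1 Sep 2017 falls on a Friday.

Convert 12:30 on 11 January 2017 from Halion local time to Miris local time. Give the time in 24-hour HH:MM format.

1 November 2016 is a Tuesday, so Mondays fall on 7, 14, 21, 28; the last is November 28.
1 March 2017 is a Wednesday, so the first Sunday is March 5 and the fourth is March 26.
Daylight saving runs 28 November 2016 – 26 March 2017; 11 January 2017 is inside that window, so Halion is at UTC−03:00.
12:30 Halion + 3h = 15:30 UTC.
1 February 2017 is a Wednesday, so Sundays fall on 5, 12, 19, 26; the last is February 26.
1 September 2017 is a Friday, so the first Friday is September 1 and the fourth is September 22.
At the standard offset (UTC+01:00), 15:30 UTC + 1h = 16:30 Miris standard time.
The standard-time date in Miris, 11 January 2017, does not fall between 26 February and 22 September, so daylight saving is not in effect and Miris is at UTC+01:00.
15:30 UTC + 1h = 16:30 Miris.

16:30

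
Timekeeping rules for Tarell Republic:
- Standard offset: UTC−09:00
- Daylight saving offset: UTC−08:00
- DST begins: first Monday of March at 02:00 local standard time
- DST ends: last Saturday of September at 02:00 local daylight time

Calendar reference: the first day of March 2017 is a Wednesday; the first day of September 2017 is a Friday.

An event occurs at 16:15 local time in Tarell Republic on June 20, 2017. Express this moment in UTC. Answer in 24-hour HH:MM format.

1 March 2017 is a Wednesday, so the first Monday is March 6.
1 September 2017 is a Friday, so Saturdays fall on 2, 9, 16, 23, 30; the last is September 30.
June 20, 2017 lies within the daylight-saving period (6 March – 30 September), so Tarell Republic is on daylight time, UTC−08:00.
16:15 local + 8h = 00:15 UTC (rolling into the next day, 21 June 2017).

00:15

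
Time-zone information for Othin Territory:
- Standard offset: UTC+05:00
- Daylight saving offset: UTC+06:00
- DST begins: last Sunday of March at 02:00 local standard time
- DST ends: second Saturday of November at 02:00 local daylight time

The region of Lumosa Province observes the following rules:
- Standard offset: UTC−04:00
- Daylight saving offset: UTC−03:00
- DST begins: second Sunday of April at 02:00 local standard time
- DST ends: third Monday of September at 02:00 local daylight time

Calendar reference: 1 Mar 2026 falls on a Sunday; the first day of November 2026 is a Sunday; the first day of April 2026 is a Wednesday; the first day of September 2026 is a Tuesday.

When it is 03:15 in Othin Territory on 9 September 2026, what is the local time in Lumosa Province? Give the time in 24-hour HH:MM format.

18:15

1 March 2026 is a Sunday, so Sundays fall on 1, 8, 15, 22, 29; the last is March 29.
1 November 2026 is a Sunday, so the first Saturday is November 7 and the second is November 14.
9 September 2026 falls between 29 March and 14 November, so daylight saving is in effect and Othin Territory is at UTC+06:00.
03:15 Othin Territory − 6h = 21:15 UTC (rolling into the previous day, 8 September 2026).
1 April 2026 is a Wednesday, so the first Sunday is April 5 and the second is April 12.
1 September 2026 is a Tuesday, so the first Monday is September 7 and the third is September 21.
At the standard offset (UTC−04:00), 21:15 UTC − 4h = 17:15 Lumosa Province standard time.
The standard-time date in Lumosa Province, 8 September 2026, lies within the daylight-saving period (12 April – 21 September), so Lumosa Province is on daylight time, UTC−03:00.
21:15 UTC − 3h = 18:15 Lumosa Province.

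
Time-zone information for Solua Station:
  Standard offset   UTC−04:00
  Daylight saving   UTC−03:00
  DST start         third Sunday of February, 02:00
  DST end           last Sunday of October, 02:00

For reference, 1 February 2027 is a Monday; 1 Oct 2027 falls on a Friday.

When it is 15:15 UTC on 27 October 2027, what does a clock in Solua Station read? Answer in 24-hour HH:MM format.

12:15

1 February 2027 is a Monday, so the first Sunday is February 7 and the third is February 21.
1 October 2027 is a Friday, so Sundays fall on 3, 10, 17, 24, 31; the last is October 31.
At the standard offset (UTC−04:00), 15:15 UTC − 4h = 11:15 Solua Station standard time.
The standard-time date in Solua Station, 27 October 2027, lies within the daylight-saving period (21 February – 31 October), so Solua Station is on daylight time, UTC−03:00.
15:15 UTC − 3h = 12:15 local.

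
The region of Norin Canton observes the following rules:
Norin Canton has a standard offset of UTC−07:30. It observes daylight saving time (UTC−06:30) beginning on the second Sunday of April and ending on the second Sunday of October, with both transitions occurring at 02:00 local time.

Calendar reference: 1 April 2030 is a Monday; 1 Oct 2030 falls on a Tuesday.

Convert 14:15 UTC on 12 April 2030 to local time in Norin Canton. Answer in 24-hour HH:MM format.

06:45

1 April 2030 is a Monday, so the first Sunday is April 7 and the second is April 14.
1 October 2030 is a Tuesday, so the first Sunday is October 6 and the second is October 13.
At the standard offset (UTC−07:30), 14:15 UTC − 7h30m = 06:45 Norin Canton standard time.
The standard-time date in Norin Canton, 12 April 2030, is outside the daylight-saving period (14 April – 13 October), so Norin Canton is on standard time, UTC−07:30.
14:15 UTC − 7h30m = 06:45 local.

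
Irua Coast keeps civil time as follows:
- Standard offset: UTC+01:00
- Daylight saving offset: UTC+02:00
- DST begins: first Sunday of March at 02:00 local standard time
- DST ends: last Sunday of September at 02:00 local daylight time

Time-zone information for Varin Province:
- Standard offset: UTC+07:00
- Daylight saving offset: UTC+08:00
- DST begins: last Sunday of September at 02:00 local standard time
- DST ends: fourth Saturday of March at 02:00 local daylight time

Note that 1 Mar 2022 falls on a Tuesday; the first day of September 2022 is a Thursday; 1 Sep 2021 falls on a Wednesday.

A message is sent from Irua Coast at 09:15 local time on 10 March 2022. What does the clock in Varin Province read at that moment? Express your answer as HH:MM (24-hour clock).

15:15

1 March 2022 is a Tuesday, so the first Sunday is March 6.
1 September 2022 is a Thursday, so Sundays fall on 4, 11, 18, 25; the last is September 25.
Daylight saving runs 6 March – 25 September; 10 March 2022 is inside that window, so Irua Coast is at UTC+02:00.
09:15 Irua Coast − 2h = 07:15 UTC.
1 September 2021 is a Wednesday, so Sundays fall on 5, 12, 19, 26; the last is September 26.
1 March 2022 is a Tuesday, so the first Saturday is March 5 and the fourth is March 26.
At the standard offset (UTC+07:00), 07:15 UTC + 7h = 14:15 Varin Province standard time.
The standard-time date in Varin Province, 10 March 2022, falls between 26 September 2021 and 26 March 2022, so daylight saving is in effect and Varin Province is at UTC+08:00.
07:15 UTC + 8h = 15:15 Varin Province.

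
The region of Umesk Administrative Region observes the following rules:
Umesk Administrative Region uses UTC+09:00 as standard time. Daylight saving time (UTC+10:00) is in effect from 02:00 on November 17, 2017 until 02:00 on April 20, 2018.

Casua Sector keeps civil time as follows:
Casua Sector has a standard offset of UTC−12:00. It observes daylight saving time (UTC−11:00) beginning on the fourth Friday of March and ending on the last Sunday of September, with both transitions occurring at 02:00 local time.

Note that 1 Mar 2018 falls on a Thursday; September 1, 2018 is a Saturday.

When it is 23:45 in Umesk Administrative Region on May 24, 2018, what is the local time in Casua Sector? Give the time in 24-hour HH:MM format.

03:45

Daylight saving runs 17 November 2017 – 20 April 2018; May 24, 2018 is outside that window, so Umesk Administrative Region is on standard time at UTC+09:00.
23:45 Umesk Administrative Region − 9h = 14:45 UTC.
1 March 2018 is a Thursday, so the first Friday is March 2 and the fourth is March 23.
1 September 2018 is a Saturday, so Sundays fall on 2, 9, 16, 23, 30; the last is September 30.
At the standard offset (UTC−12:00), 14:45 UTC − 12h = 02:45 Casua Sector standard time.
The standard-time date in Casua Sector, May 24, 2018, falls between 23 March and 30 September, so daylight saving is in effect and Casua Sector is at UTC−11:00.
14:45 UTC − 11h = 03:45 Casua Sector.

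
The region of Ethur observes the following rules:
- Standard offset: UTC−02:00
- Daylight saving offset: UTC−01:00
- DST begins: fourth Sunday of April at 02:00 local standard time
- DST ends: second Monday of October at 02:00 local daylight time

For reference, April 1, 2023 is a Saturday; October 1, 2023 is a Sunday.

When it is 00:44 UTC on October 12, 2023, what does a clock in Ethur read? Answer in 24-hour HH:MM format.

1 April 2023 is a Saturday, so the first Sunday is April 2 and the fourth is April 23.
1 October 2023 is a Sunday, so the first Monday is October 2 and the second is October 9.
At the standard offset (UTC−02:00), 00:44 UTC − 2h = 22:44 Ethur standard time (rolling into the previous day, 11 October 2023).
The standard-time date in Ethur, October 11, 2023, does not fall between 23 April and 9 October, so daylight saving is not in effect and Ethur is at UTC−02:00.
00:44 UTC − 2h = 22:44 local (rolling into the previous day, 11 October 2023).

22:44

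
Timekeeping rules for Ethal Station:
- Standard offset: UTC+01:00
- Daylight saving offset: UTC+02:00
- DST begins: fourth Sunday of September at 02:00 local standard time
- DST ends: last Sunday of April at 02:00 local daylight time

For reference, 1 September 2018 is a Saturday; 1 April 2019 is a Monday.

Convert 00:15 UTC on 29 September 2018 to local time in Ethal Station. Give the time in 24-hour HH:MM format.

1 September 2018 is a Saturday, so the first Sunday is September 2 and the fourth is September 23.
1 April 2019 is a Monday, so Sundays fall on 7, 14, 21, 28; the last is April 28.
At the standard offset (UTC+01:00), 00:15 UTC + 1h = 01:15 Ethal Station standard time.
The standard-time date in Ethal Station, 29 September 2018, lies within the daylight-saving period (23 September 2018 – 28 April 2019), so Ethal Station is on daylight time, UTC+02:00.
00:15 UTC + 2h = 02:15 local.

02:15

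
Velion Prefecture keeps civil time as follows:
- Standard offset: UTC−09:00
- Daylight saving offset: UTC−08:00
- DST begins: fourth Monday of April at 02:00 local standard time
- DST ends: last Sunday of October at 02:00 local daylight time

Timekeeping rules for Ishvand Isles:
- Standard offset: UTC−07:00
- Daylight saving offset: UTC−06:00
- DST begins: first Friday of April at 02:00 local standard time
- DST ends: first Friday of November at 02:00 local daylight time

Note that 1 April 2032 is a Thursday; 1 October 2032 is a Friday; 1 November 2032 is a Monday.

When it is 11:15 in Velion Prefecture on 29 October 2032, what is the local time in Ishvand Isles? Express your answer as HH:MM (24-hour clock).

1 April 2032 is a Thursday, so the first Monday is April 5 and the fourth is April 26.
1 October 2032 is a Friday, so Sundays fall on 3, 10, 17, 24, 31; the last is October 31.
29 October 2032 lies within the daylight-saving period (26 April – 31 October), so Velion Prefecture is on daylight time, UTC−08:00.
11:15 Velion Prefecture + 8h = 19:15 UTC.
1 April 2032 is a Thursday, so the first Friday is April 2.
1 November 2032 is a Monday, so the first Friday is November 5.
At the standard offset (UTC−07:00), 19:15 UTC − 7h = 12:15 Ishvand Isles standard time.
The standard-time date in Ishvand Isles, 29 October 2032, lies within the daylight-saving period (2 April – 5 November), so Ishvand Isles is on daylight time, UTC−06:00.
19:15 UTC − 6h = 13:15 Ishvand Isles.

13:15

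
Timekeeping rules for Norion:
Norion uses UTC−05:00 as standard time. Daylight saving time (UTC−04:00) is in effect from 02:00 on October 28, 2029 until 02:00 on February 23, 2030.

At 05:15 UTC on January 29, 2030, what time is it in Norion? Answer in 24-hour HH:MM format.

At the standard offset (UTC−05:00), 05:15 UTC − 5h = 00:15 Norion standard time.
The standard-time date in Norion, January 29, 2030, falls between 28 October 2029 and 23 February 2030, so daylight saving is in effect and Norion is at UTC−04:00.
05:15 UTC − 4h = 01:15 local.

01:15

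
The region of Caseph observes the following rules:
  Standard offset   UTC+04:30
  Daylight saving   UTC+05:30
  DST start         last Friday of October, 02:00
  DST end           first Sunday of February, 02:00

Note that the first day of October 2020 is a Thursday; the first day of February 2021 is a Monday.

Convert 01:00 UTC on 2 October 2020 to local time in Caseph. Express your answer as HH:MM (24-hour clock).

05:30

1 October 2020 is a Thursday, so Fridays fall on 2, 9, 16, 23, 30; the last is October 30.
1 February 2021 is a Monday, so the first Sunday is February 7.
At the standard offset (UTC+04:30), 01:00 UTC + 4h30m = 05:30 Caseph standard time.
Daylight saving runs 30 October 2020 – 7 February 2021; the standard-time date in Caseph, 2 October 2020, is outside that window, so Caseph is on standard time at UTC+04:30.
01:00 UTC + 4h30m = 05:30 local.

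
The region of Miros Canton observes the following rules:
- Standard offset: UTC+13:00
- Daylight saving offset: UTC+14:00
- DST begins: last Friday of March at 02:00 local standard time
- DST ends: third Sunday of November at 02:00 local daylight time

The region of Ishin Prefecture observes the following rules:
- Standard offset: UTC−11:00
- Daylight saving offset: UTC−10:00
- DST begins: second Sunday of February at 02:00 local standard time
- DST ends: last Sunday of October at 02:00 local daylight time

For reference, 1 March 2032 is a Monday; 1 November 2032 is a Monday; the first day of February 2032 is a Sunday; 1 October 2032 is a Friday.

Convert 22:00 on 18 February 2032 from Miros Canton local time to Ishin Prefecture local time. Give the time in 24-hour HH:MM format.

1 March 2032 is a Monday, so Fridays fall on 5, 12, 19, 26; the last is March 26.
1 November 2032 is a Monday, so the first Sunday is November 7 and the third is November 21.
Daylight saving runs 26 March – 21 November; 18 February 2032 is outside that window, so Miros Canton is on standard time at UTC+13:00.
22:00 Miros Canton − 13h = 09:00 UTC.
1 February 2032 is a Sunday, so the first Sunday is February 1 and the second is February 8.
1 October 2032 is a Friday, so Sundays fall on 3, 10, 17, 24, 31; the last is October 31.
At the standard offset (UTC−11:00), 09:00 UTC − 11h = 22:00 Ishin Prefecture standard time (rolling into the previous day, 17 February 2032).
The standard-time date in Ishin Prefecture, 17 February 2032, falls between 8 February and 31 October, so daylight saving is in effect and Ishin Prefecture is at UTC−10:00.
09:00 UTC − 10h = 23:00 Ishin Prefecture (rolling into the previous day, 17 February 2032).

23:00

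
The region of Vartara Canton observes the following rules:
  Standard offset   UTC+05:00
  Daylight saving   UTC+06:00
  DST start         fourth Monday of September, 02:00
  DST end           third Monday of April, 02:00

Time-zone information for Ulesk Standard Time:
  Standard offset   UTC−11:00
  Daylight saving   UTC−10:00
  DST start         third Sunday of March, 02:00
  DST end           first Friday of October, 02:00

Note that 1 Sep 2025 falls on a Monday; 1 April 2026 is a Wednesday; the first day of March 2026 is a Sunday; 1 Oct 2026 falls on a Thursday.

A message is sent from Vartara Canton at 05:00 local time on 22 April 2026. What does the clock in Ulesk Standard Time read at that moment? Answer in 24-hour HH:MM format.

1 September 2025 is a Monday, so the first Monday is September 1 and the fourth is September 22.
1 April 2026 is a Wednesday, so the first Monday is April 6 and the third is April 20.
22 April 2026 does not fall between 22 September 2025 and 20 April 2026, so daylight saving is not in effect and Vartara Canton is at UTC+05:00.
05:00 Vartara Canton − 5h = 00:00 UTC.
1 March 2026 is a Sunday, so the first Sunday is March 1 and the third is March 15.
1 October 2026 is a Thursday, so the first Friday is October 2.
At the standard offset (UTC−11:00), 00:00 UTC − 11h = 13:00 Ulesk Standard Time standard time (rolling into the previous day, 21 April 2026).
The standard-time date in Ulesk Standard Time, 21 April 2026, falls between 15 March and 2 October, so daylight saving is in effect and Ulesk Standard Time is at UTC−10:00.
00:00 UTC − 10h = 14:00 Ulesk Standard Time (rolling into the previous day, 21 April 2026).

14:00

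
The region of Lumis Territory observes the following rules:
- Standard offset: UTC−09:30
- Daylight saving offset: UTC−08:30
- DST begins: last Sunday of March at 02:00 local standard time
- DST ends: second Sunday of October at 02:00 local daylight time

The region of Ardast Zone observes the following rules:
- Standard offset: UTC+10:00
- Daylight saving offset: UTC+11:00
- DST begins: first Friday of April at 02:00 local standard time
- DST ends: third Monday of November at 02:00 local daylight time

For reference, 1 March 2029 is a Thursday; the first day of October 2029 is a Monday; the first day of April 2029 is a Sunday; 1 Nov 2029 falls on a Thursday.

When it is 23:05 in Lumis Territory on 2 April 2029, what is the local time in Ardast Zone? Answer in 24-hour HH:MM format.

1 March 2029 is a Thursday, so Sundays fall on 4, 11, 18, 25; the last is March 25.
1 October 2029 is a Monday, so the first Sunday is October 7 and the second is October 14.
2 April 2029 lies within the daylight-saving period (25 March – 14 October), so Lumis Territory is on daylight time, UTC−08:30.
23:05 Lumis Territory + 8h30m = 07:35 UTC (rolling into the next day, 3 April 2029).
1 April 2029 is a Sunday, so the first Friday is April 6.
1 November 2029 is a Thursday, so the first Monday is November 5 and the third is November 19.
At the standard offset (UTC+10:00), 07:35 UTC + 10h = 17:35 Ardast Zone standard time.
The standard-time date in Ardast Zone, 3 April 2029, is outside the daylight-saving period (6 April – 19 November), so Ardast Zone is on standard time, UTC+10:00.
07:35 UTC + 10h = 17:35 Ardast Zone.

17:35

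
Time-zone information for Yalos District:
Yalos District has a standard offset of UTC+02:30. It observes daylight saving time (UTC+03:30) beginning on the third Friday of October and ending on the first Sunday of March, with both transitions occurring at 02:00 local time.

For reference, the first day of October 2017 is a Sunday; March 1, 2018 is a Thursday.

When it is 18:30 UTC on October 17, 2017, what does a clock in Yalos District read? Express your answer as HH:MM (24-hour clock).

1 October 2017 is a Sunday, so the first Friday is October 6 and the third is October 20.
1 March 2018 is a Thursday, so the first Sunday is March 4.
At the standard offset (UTC+02:30), 18:30 UTC + 2h30m = 21:00 Yalos District standard time.
The standard-time date in Yalos District, October 17, 2017, is outside the daylight-saving period (20 October 2017 – 4 March 2018), so Yalos District is on standard time, UTC+02:30.
18:30 UTC + 2h30m = 21:00 local.

21:00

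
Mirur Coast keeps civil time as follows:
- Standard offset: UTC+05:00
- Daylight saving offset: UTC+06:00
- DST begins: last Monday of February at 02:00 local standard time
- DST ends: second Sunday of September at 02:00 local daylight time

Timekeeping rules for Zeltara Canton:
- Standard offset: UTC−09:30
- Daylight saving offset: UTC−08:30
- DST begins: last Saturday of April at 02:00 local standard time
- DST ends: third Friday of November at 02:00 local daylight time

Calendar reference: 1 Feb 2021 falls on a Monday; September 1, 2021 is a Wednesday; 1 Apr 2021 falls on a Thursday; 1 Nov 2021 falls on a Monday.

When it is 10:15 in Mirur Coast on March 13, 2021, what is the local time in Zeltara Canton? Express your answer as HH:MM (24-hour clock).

18:45

1 February 2021 is a Monday, so Mondays fall on 1, 8, 15, 22; the last is February 22.
1 September 2021 is a Wednesday, so the first Sunday is September 5 and the second is September 12.
March 13, 2021 falls between 22 February and 12 September, so daylight saving is in effect and Mirur Coast is at UTC+06:00.
10:15 Mirur Coast − 6h = 04:15 UTC.
1 April 2021 is a Thursday, so Saturdays fall on 3, 10, 17, 24; the last is April 24.
1 November 2021 is a Monday, so the first Friday is November 5 and the third is November 19.
At the standard offset (UTC−09:30), 04:15 UTC − 9h30m = 18:45 Zeltara Canton standard time (rolling into the previous day, 12 March 2021).
The standard-time date in Zeltara Canton, March 12, 2021, is outside the daylight-saving period (24 April – 19 November), so Zeltara Canton is on standard time, UTC−09:30.
04:15 UTC − 9h30m = 18:45 Zeltara Canton (rolling into the previous day, 12 March 2021).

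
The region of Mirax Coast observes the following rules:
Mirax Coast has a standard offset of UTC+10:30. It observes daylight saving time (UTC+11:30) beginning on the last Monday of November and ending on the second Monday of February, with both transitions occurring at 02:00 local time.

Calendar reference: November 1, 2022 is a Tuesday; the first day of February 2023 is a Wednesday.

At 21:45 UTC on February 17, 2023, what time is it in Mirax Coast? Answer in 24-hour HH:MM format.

08:15

1 November 2022 is a Tuesday, so Mondays fall on 7, 14, 21, 28; the last is November 28.
1 February 2023 is a Wednesday, so the first Monday is February 6 and the second is February 13.
At the standard offset (UTC+10:30), 21:45 UTC + 10h30m = 08:15 Mirax Coast standard time (rolling into the next day, 18 February 2023).
Daylight saving runs 28 November 2022 – 13 February 2023; the standard-time date in Mirax Coast, February 18, 2023, is outside that window, so Mirax Coast is on standard time at UTC+10:30.
21:45 UTC + 10h30m = 08:15 local (rolling into the next day, 18 February 2023).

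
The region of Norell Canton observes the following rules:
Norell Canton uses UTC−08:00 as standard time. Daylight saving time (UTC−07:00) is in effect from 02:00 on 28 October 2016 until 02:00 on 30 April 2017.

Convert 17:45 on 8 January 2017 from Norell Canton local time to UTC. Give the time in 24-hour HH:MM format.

8 January 2017 falls between 28 October 2016 and 30 April 2017, so daylight saving is in effect and Norell Canton is at UTC−07:00.
17:45 local + 7h = 00:45 UTC (rolling into the next day, 9 January 2017).

00:45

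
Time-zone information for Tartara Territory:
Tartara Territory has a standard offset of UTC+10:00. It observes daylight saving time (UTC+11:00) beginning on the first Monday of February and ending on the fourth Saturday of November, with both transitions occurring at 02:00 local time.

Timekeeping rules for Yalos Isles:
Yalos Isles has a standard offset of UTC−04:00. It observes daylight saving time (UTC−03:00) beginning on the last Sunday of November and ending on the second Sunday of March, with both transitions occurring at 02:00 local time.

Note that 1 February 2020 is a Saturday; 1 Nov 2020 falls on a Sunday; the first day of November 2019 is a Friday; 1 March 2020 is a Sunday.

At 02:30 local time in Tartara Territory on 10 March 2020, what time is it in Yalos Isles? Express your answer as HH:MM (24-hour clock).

11:30

1 February 2020 is a Saturday, so the first Monday is February 3.
1 November 2020 is a Sunday, so the first Saturday is November 7 and the fourth is November 28.
Daylight saving runs 3 February – 28 November; 10 March 2020 is inside that window, so Tartara Territory is at UTC+11:00.
02:30 Tartara Territory − 11h = 15:30 UTC (rolling into the previous day, 9 March 2020).
1 November 2019 is a Friday, so Sundays fall on 3, 10, 17, 24; the last is November 24.
1 March 2020 is a Sunday, so the first Sunday is March 1 and the second is March 8.
At the standard offset (UTC−04:00), 15:30 UTC − 4h = 11:30 Yalos Isles standard time.
The standard-time date in Yalos Isles, 9 March 2020, does not fall between 24 November 2019 and 8 March 2020, so daylight saving is not in effect and Yalos Isles is at UTC−04:00.
15:30 UTC − 4h = 11:30 Yalos Isles.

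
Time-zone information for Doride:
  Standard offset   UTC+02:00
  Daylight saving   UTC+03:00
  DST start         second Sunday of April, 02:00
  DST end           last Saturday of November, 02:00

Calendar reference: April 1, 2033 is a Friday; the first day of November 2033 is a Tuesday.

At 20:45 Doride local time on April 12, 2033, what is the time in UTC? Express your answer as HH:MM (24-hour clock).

1 April 2033 is a Friday, so the first Sunday is April 3 and the second is April 10.
1 November 2033 is a Tuesday, so Saturdays fall on 5, 12, 19, 26; the last is November 26.
Daylight saving runs 10 April – 26 November; April 12, 2033 is inside that window, so Doride is at UTC+03:00.
20:45 local − 3h = 17:45 UTC.

17:45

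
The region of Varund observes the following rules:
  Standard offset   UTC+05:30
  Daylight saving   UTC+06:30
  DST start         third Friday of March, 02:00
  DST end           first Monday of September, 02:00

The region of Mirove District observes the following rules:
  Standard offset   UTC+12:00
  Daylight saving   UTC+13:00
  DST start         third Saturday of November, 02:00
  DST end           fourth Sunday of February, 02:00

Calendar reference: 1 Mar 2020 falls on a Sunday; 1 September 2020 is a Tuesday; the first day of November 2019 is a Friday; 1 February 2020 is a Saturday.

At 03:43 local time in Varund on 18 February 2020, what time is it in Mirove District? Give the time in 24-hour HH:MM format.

1 March 2020 is a Sunday, so the first Friday is March 6 and the third is March 20.
1 September 2020 is a Tuesday, so the first Monday is September 7.
18 February 2020 does not fall between 20 March and 7 September, so daylight saving is not in effect and Varund is at UTC+05:30.
03:43 Varund − 5h30m = 22:13 UTC (rolling into the previous day, 17 February 2020).
1 November 2019 is a Friday, so the first Saturday is November 2 and the third is November 16.
1 February 2020 is a Saturday, so the first Sunday is February 2 and the fourth is February 23.
At the standard offset (UTC+12:00), 22:13 UTC + 12h = 10:13 Mirove District standard time (rolling into the next day, 18 February 2020).
The standard-time date in Mirove District, 18 February 2020, lies within the daylight-saving period (16 November 2019 – 23 February 2020), so Mirove District is on daylight time, UTC+13:00.
22:13 UTC + 13h = 11:13 Mirove District (rolling into the next day, 18 February 2020).

11:13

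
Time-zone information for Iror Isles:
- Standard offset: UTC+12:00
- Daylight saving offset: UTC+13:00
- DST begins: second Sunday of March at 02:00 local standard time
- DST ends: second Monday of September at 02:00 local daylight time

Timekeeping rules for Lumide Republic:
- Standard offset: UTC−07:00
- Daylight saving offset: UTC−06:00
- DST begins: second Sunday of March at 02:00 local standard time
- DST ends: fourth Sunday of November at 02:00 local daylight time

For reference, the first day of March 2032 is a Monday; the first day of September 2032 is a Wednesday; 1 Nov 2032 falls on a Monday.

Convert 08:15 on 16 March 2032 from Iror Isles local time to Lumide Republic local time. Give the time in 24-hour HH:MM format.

1 March 2032 is a Monday, so the first Sunday is March 7 and the second is March 14.
1 September 2032 is a Wednesday, so the first Monday is September 6 and the second is September 13.
Daylight saving runs 14 March – 13 September; 16 March 2032 is inside that window, so Iror Isles is at UTC+13:00.
08:15 Iror Isles − 13h = 19:15 UTC (rolling into the previous day, 15 March 2032).
1 March 2032 is a Monday, so the first Sunday is March 7 and the second is March 14.
1 November 2032 is a Monday, so the first Sunday is November 7 and the fourth is November 28.
At the standard offset (UTC−07:00), 19:15 UTC − 7h = 12:15 Lumide Republic standard time.
The standard-time date in Lumide Republic, 15 March 2032, falls between 14 March and 28 November, so daylight saving is in effect and Lumide Republic is at UTC−06:00.
19:15 UTC − 6h = 13:15 Lumide Republic.

13:15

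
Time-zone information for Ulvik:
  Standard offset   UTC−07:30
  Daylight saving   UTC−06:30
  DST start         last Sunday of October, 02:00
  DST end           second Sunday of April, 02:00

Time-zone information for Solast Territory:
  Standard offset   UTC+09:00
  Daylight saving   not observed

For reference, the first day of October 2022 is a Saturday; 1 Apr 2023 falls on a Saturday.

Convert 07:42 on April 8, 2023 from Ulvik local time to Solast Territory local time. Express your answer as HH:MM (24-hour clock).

1 October 2022 is a Saturday, so Sundays fall on 2, 9, 16, 23, 30; the last is October 30.
1 April 2023 is a Saturday, so the first Sunday is April 2 and the second is April 9.
April 8, 2023 lies within the daylight-saving period (30 October 2022 – 9 April 2023), so Ulvik is on daylight time, UTC−06:30.
07:42 Ulvik + 6h30m = 14:12 UTC.
Solast Territory stays on UTC+09:00 all year.
14:12 UTC + 9h = 23:12 Solast Territory.

23:12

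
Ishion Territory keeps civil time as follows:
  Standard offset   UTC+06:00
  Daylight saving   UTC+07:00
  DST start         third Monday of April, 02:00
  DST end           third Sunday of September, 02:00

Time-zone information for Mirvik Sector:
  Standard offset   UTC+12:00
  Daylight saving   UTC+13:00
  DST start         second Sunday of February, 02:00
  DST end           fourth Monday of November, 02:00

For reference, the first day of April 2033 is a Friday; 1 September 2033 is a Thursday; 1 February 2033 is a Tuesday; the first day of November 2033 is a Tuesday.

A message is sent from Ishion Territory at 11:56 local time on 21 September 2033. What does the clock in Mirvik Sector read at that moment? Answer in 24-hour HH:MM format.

1 April 2033 is a Friday, so the first Monday is April 4 and the third is April 18.
1 September 2033 is a Thursday, so the first Sunday is September 4 and the third is September 18.
21 September 2033 does not fall between 18 April and 18 September, so daylight saving is not in effect and Ishion Territory is at UTC+06:00.
11:56 Ishion Territory − 6h = 05:56 UTC.
1 February 2033 is a Tuesday, so the first Sunday is February 6 and the second is February 13.
1 November 2033 is a Tuesday, so the first Monday is November 7 and the fourth is November 28.
At the standard offset (UTC+12:00), 05:56 UTC + 12h = 17:56 Mirvik Sector standard time.
Daylight saving runs 13 February – 28 November; the standard-time date in Mirvik Sector, 21 September 2033, is inside that window, so Mirvik Sector is at UTC+13:00.
05:56 UTC + 13h = 18:56 Mirvik Sector.

18:56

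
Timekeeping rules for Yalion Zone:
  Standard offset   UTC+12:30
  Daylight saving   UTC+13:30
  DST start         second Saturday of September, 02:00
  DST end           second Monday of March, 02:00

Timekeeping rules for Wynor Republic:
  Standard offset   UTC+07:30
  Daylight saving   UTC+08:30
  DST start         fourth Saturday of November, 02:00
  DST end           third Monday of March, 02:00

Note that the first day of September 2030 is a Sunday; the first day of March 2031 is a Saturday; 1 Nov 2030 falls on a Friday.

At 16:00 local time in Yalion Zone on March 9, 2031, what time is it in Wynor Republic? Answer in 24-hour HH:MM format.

1 September 2030 is a Sunday, so the first Saturday is September 7 and the second is September 14.
1 March 2031 is a Saturday, so the first Monday is March 3 and the second is March 10.
Daylight saving runs 14 September 2030 – 10 March 2031; March 9, 2031 is inside that window, so Yalion Zone is at UTC+13:30.
16:00 Yalion Zone − 13h30m = 02:30 UTC.
1 November 2030 is a Friday, so the first Saturday is November 2 and the fourth is November 23.
1 March 2031 is a Saturday, so the first Monday is March 3 and the third is March 17.
At the standard offset (UTC+07:30), 02:30 UTC + 7h30m = 10:00 Wynor Republic standard time.
The standard-time date in Wynor Republic, March 9, 2031, falls between 23 November 2030 and 17 March 2031, so daylight saving is in effect and Wynor Republic is at UTC+08:30.
02:30 UTC + 8h30m = 11:00 Wynor Republic.

11:00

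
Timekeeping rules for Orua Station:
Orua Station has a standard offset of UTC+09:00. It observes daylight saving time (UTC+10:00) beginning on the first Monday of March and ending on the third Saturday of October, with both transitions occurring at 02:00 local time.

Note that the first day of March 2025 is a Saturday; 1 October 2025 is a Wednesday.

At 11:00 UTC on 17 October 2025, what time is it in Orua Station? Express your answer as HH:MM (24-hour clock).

21:00

1 March 2025 is a Saturday, so the first Monday is March 3.
1 October 2025 is a Wednesday, so the first Saturday is October 4 and the third is October 18.
At the standard offset (UTC+09:00), 11:00 UTC + 9h = 20:00 Orua Station standard time.
The standard-time date in Orua Station, 17 October 2025, falls between 3 March and 18 October, so daylight saving is in effect and Orua Station is at UTC+10:00.
11:00 UTC + 10h = 21:00 local.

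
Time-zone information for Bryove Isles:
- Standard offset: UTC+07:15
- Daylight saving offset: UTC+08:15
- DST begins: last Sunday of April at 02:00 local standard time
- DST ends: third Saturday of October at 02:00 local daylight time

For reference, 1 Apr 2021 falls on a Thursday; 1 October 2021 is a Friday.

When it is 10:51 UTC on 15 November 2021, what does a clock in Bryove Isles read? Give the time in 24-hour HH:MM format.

1 April 2021 is a Thursday, so Sundays fall on 4, 11, 18, 25; the last is April 25.
1 October 2021 is a Friday, so the first Saturday is October 2 and the third is October 16.
At the standard offset (UTC+07:15), 10:51 UTC + 7h15m = 18:06 Bryove Isles standard time.
Daylight saving runs 25 April – 16 October; the standard-time date in Bryove Isles, 15 November 2021, is outside that window, so Bryove Isles is on standard time at UTC+07:15.
10:51 UTC + 7h15m = 18:06 local.

18:06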